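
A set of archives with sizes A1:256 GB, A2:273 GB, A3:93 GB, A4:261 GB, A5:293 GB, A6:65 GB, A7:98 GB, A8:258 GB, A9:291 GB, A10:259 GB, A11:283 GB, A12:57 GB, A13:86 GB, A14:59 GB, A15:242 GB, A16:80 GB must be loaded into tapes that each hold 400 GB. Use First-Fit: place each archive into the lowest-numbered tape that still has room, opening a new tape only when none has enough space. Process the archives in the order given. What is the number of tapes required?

9

A1 (256 GB) → tape 1 (remaining 144 GB)
A2 (273 GB) → tape 2 (remaining 127 GB)
A3 (93 GB) → tape 1 (remaining 51 GB)
A4 (261 GB) → tape 3 (remaining 139 GB)
A5 (293 GB) → tape 4 (remaining 107 GB)
A6 (65 GB) → tape 2 (remaining 62 GB)
A7 (98 GB) → tape 3 (remaining 41 GB)
A8 (258 GB) → tape 5 (remaining 142 GB)
A9 (291 GB) → tape 6 (remaining 109 GB)
A10 (259 GB) → tape 7 (remaining 141 GB)
A11 (283 GB) → tape 8 (remaining 117 GB)
A12 (57 GB) → tape 2 (remaining 5 GB)
A13 (86 GB) → tape 4 (remaining 21 GB)
A14 (59 GB) → tape 5 (remaining 83 GB)
A15 (242 GB) → tape 9 (remaining 158 GB)
A16 (80 GB) → tape 5 (remaining 3 GB)
Final tapes: [256,93] [273,65,57] [261,98] [293,86] [258,59,80] [291] [259] [283] [242].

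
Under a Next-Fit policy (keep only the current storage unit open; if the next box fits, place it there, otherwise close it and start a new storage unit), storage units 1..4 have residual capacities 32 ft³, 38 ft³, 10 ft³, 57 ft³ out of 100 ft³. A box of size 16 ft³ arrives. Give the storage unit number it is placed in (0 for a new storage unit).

Next-Fit only looks at storage unit 4, which has 57 ft³ free.
16 ft³ fits there.

4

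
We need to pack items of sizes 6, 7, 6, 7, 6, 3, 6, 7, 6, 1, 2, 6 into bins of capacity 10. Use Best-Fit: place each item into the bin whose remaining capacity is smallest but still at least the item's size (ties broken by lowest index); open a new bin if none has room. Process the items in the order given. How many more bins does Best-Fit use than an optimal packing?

0

Best-Fit: [6] [7,3] [6] [7,1,2] [6] [6] [7] [6] [6] → 9 bins.
9 items exceed 5 (half the capacity), and no two of those can share a bin, so at least 9 bins are needed.
So 9 is already optimal.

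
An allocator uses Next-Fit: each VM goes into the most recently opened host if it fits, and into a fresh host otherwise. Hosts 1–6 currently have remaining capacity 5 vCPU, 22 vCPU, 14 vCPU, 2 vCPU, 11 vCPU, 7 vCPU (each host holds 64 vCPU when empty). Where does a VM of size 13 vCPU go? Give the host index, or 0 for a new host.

0

Next-Fit only looks at host 6, which has 7 vCPU free.
13 vCPU does not fit, so a new host is opened.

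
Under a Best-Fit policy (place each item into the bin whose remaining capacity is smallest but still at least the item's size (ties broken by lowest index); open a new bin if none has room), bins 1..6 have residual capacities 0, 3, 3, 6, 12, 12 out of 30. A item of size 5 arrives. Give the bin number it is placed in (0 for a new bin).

Bins with room: bin 4 (6), bin 5 (12), bin 6 (12).
Tightest fit is bin 4 with 6 free.

4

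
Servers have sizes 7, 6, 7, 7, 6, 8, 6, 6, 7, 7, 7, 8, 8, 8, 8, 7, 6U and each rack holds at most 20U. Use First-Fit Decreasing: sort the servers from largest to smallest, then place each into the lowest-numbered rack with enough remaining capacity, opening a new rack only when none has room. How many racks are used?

7

Sorted descending: 8, 8, 8, 8, 8, 7, 7, 7, 7, 7, 7, 7, 6, 6, 6, 6, 6.
rack 1: place 8U, 12U left
rack 1: place 8U, 4U left
rack 2: place 8U, 12U left
rack 2: place 8U, 4U left
rack 3: place 8U, 12U left
rack 3: place 7U, 5U left
rack 4: place 7U, 13U left
rack 4: place 7U, 6U left
rack 5: place 7U, 13U left
rack 5: place 7U, 6U left
rack 6: place 7U, 13U left
rack 6: place 7U, 6U left
rack 4: place 6U, 0U left
rack 5: place 6U, 0U left
rack 6: place 6U, 0U left
rack 7: place 6U, 14U left
rack 7: place 6U, 8U left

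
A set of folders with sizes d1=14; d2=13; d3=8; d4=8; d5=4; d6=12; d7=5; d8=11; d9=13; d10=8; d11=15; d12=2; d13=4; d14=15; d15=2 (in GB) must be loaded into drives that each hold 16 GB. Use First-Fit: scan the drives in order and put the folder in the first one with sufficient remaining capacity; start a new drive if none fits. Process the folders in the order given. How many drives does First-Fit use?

Put d1 (14 GB) in drive 1; 2 GB remain.
Put d2 (13 GB) in drive 2; 3 GB remain.
Put d3 (8 GB) in drive 3; 8 GB remain.
Put d4 (8 GB) in drive 3; 0 GB remain.
Put d5 (4 GB) in drive 4; 12 GB remain.
Put d6 (12 GB) in drive 4; 0 GB remain.
Put d7 (5 GB) in drive 5; 11 GB remain.
Put d8 (11 GB) in drive 5; 0 GB remain.
Put d9 (13 GB) in drive 6; 3 GB remain.
Put d10 (8 GB) in drive 7; 8 GB remain.
Put d11 (15 GB) in drive 8; 1 GB remain.
Put d12 (2 GB) in drive 1; 0 GB remain.
Put d13 (4 GB) in drive 7; 4 GB remain.
Put d14 (15 GB) in drive 9; 1 GB remain.
Put d15 (2 GB) in drive 2; 1 GB remain.

9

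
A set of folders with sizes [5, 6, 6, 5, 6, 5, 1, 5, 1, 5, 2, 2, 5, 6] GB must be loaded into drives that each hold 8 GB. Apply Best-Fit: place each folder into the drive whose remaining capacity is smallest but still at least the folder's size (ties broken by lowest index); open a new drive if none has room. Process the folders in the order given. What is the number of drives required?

drive 1: place 5 GB, 3 GB left
drive 2: place 6 GB, 2 GB left
drive 3: place 6 GB, 2 GB left
drive 4: place 5 GB, 3 GB left
drive 5: place 6 GB, 2 GB left
drive 6: place 5 GB, 3 GB left
drive 2: place 1 GB, 1 GB left
drive 7: place 5 GB, 3 GB left
drive 2: place 1 GB, 0 GB left
drive 8: place 5 GB, 3 GB left
drive 3: place 2 GB, 0 GB left
drive 5: place 2 GB, 0 GB left
drive 9: place 5 GB, 3 GB left
drive 10: place 6 GB, 2 GB left

10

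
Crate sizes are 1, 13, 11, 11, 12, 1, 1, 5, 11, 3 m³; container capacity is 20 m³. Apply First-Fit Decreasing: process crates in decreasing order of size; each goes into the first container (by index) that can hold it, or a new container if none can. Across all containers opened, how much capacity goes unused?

Sorted descending: 13, 12, 11, 11, 11, 5, 3, 1, 1, 1.
Put 13 m³ in container 1; 7 m³ remain.
Put 12 m³ in container 2; 8 m³ remain.
Put 11 m³ in container 3; 9 m³ remain.
Put 11 m³ in container 4; 9 m³ remain.
Put 11 m³ in container 5; 9 m³ remain.
Put 5 m³ in container 1; 2 m³ remain.
Put 3 m³ in container 2; 5 m³ remain.
Put 1 m³ in container 1; 1 m³ remain.
Put 1 m³ in container 1; 0 m³ remain.
Put 1 m³ in container 2; 4 m³ remain.
5 containers × 20 m³ = 100 m³; used 69 m³; unused 31 m³.

31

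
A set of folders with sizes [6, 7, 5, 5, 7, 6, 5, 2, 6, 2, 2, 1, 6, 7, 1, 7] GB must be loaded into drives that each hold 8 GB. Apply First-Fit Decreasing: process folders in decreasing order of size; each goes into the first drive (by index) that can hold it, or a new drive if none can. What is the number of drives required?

Sorted descending: 7, 7, 7, 7, 6, 6, 6, 6, 5, 5, 5, 2, 2, 2, 1, 1.
Put 7 GB in drive 1; 1 GB remain.
Put 7 GB in drive 2; 1 GB remain.
Put 7 GB in drive 3; 1 GB remain.
Put 7 GB in drive 4; 1 GB remain.
Put 6 GB in drive 5; 2 GB remain.
Put 6 GB in drive 6; 2 GB remain.
Put 6 GB in drive 7; 2 GB remain.
Put 6 GB in drive 8; 2 GB remain.
Put 5 GB in drive 9; 3 GB remain.
Put 5 GB in drive 10; 3 GB remain.
Put 5 GB in drive 11; 3 GB remain.
Put 2 GB in drive 5; 0 GB remain.
Put 2 GB in drive 6; 0 GB remain.
Put 2 GB in drive 7; 0 GB remain.
Put 1 GB in drive 1; 0 GB remain.
Put 1 GB in drive 2; 0 GB remain.
Final drives: [7,1] [7,1] [7] [7] [6,2] [6,2] [6,2] [6] [5] [5] [5].

11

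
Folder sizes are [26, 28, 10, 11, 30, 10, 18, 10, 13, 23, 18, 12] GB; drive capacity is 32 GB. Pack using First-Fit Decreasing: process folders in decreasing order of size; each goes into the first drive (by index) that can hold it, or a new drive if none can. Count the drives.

Sorted descending: 30, 28, 26, 23, 18, 18, 13, 12, 11, 10, 10, 10.
30 GB → drive 1 (remaining 2 GB)
28 GB → drive 2 (remaining 4 GB)
26 GB → drive 3 (remaining 6 GB)
23 GB → drive 4 (remaining 9 GB)
18 GB → drive 5 (remaining 14 GB)
18 GB → drive 6 (remaining 14 GB)
13 GB → drive 5 (remaining 1 GB)
12 GB → drive 6 (remaining 2 GB)
11 GB → drive 7 (remaining 21 GB)
10 GB → drive 7 (remaining 11 GB)
10 GB → drive 7 (remaining 1 GB)
10 GB → drive 8 (remaining 22 GB)
Final drives: [30] [28] [26] [23] [18,13] [18,12] [11,10,10] [10].

8 drives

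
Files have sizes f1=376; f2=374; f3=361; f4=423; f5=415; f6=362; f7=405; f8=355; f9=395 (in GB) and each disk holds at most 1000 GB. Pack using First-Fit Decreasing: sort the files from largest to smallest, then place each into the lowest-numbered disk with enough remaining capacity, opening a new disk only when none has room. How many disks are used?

Sorted descending: 423, 415, 405, 395, 376, 374, 362, 361, 355.
423 GB → disk 1 (remaining 577 GB)
415 GB → disk 1 (remaining 162 GB)
405 GB → disk 2 (remaining 595 GB)
395 GB → disk 2 (remaining 200 GB)
376 GB → disk 3 (remaining 624 GB)
374 GB → disk 3 (remaining 250 GB)
362 GB → disk 4 (remaining 638 GB)
361 GB → disk 4 (remaining 277 GB)
355 GB → disk 5 (remaining 645 GB)
Final disks: [423,415] [405,395] [376,374] [362,361] [355].

5 disks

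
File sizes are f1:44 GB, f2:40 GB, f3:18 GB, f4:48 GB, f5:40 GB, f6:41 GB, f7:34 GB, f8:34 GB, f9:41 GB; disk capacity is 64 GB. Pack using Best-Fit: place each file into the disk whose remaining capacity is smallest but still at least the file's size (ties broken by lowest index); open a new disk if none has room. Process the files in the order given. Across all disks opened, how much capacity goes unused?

Put f1 (44 GB) in disk 1; 20 GB remain.
Put f2 (40 GB) in disk 2; 24 GB remain.
Put f3 (18 GB) in disk 1; 2 GB remain.
Put f4 (48 GB) in disk 3; 16 GB remain.
Put f5 (40 GB) in disk 4; 24 GB remain.
Put f6 (41 GB) in disk 5; 23 GB remain.
Put f7 (34 GB) in disk 6; 30 GB remain.
Put f8 (34 GB) in disk 7; 30 GB remain.
Put f9 (41 GB) in disk 8; 23 GB remain.
8 disks × 64 GB = 512 GB; used 340 GB; unused 172 GB.

172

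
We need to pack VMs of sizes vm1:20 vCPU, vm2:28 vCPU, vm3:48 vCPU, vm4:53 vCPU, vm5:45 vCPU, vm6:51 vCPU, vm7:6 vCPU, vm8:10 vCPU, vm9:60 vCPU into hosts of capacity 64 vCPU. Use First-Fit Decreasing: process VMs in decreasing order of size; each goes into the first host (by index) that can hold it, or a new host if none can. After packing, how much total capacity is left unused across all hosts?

63

Sorted descending: 60, 53, 51, 48, 45, 28, 20, 10, 6.
Put 60 vCPU in host 1; 4 vCPU remain.
Put 53 vCPU in host 2; 11 vCPU remain.
Put 51 vCPU in host 3; 13 vCPU remain.
Put 48 vCPU in host 4; 16 vCPU remain.
Put 45 vCPU in host 5; 19 vCPU remain.
Put 28 vCPU in host 6; 36 vCPU remain.
Put 20 vCPU in host 6; 16 vCPU remain.
Put 10 vCPU in host 2; 1 vCPU remain.
Put 6 vCPU in host 3; 7 vCPU remain.
6 hosts × 64 vCPU = 384 vCPU; used 321 vCPU; unused 63 vCPU.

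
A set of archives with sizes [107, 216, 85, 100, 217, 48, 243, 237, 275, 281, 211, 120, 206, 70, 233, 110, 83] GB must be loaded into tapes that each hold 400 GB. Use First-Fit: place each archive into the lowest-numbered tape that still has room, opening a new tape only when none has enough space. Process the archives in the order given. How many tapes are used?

9 tapes

107 GB → tape 1 (remaining 293 GB)
216 GB → tape 1 (remaining 77 GB)
85 GB → tape 2 (remaining 315 GB)
100 GB → tape 2 (remaining 215 GB)
217 GB → tape 3 (remaining 183 GB)
48 GB → tape 1 (remaining 29 GB)
243 GB → tape 4 (remaining 157 GB)
237 GB → tape 5 (remaining 163 GB)
275 GB → tape 6 (remaining 125 GB)
281 GB → tape 7 (remaining 119 GB)
211 GB → tape 2 (remaining 4 GB)
120 GB → tape 3 (remaining 63 GB)
206 GB → tape 8 (remaining 194 GB)
70 GB → tape 4 (remaining 87 GB)
233 GB → tape 9 (remaining 167 GB)
110 GB → tape 5 (remaining 53 GB)
83 GB → tape 4 (remaining 4 GB)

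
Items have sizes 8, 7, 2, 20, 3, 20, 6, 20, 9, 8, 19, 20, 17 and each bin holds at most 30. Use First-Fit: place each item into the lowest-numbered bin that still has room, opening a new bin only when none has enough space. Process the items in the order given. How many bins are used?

7

bin 1: place 8, 22 left
bin 1: place 7, 15 left
bin 1: place 2, 13 left
bin 2: place 20, 10 left
bin 1: place 3, 10 left
bin 3: place 20, 10 left
bin 1: place 6, 4 left
bin 4: place 20, 10 left
bin 2: place 9, 1 left
bin 3: place 8, 2 left
bin 5: place 19, 11 left
bin 6: place 20, 10 left
bin 7: place 17, 13 left
Final bins: [8,7,2,3,6] [20,9] [20,8] [20] [19] [20] [17].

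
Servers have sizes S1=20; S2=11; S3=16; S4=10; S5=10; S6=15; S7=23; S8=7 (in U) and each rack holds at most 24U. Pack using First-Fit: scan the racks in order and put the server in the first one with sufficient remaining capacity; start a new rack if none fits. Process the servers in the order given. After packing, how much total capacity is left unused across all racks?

32

S1 (20U) → rack 1 (remaining 4U)
S2 (11U) → rack 2 (remaining 13U)
S3 (16U) → rack 3 (remaining 8U)
S4 (10U) → rack 2 (remaining 3U)
S5 (10U) → rack 4 (remaining 14U)
S6 (15U) → rack 5 (remaining 9U)
S7 (23U) → rack 6 (remaining 1U)
S8 (7U) → rack 3 (remaining 1U)
6 racks × 24U = 144U; used 112U; unused 32U.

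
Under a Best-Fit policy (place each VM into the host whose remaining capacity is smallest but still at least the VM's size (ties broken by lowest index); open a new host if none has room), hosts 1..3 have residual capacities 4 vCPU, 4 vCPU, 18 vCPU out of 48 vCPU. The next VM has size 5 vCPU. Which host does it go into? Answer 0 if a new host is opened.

Hosts with room: host 3 (18 vCPU).
Tightest fit is host 3 with 18 vCPU free.

3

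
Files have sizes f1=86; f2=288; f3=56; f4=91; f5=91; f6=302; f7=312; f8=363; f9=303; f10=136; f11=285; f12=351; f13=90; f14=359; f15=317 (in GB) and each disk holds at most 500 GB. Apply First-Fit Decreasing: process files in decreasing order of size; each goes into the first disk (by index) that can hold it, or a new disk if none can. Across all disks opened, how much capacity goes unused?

1070

Sorted descending: 363, 359, 351, 317, 312, 303, 302, 288, 285, 136, 91, 91, 90, 86, 56.
363 GB → disk 1 (remaining 137 GB)
359 GB → disk 2 (remaining 141 GB)
351 GB → disk 3 (remaining 149 GB)
317 GB → disk 4 (remaining 183 GB)
312 GB → disk 5 (remaining 188 GB)
303 GB → disk 6 (remaining 197 GB)
302 GB → disk 7 (remaining 198 GB)
288 GB → disk 8 (remaining 212 GB)
285 GB → disk 9 (remaining 215 GB)
136 GB → disk 1 (remaining 1 GB)
91 GB → disk 2 (remaining 50 GB)
91 GB → disk 3 (remaining 58 GB)
90 GB → disk 4 (remaining 93 GB)
86 GB → disk 4 (remaining 7 GB)
56 GB → disk 3 (remaining 2 GB)
9 disks × 500 GB = 4500 GB; used 3430 GB; unused 1070 GB.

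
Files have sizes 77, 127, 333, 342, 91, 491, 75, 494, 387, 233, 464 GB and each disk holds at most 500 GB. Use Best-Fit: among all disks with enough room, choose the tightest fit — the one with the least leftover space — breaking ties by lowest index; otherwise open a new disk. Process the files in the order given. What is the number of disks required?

7

Put 77 GB in disk 1; 423 GB remain.
Put 127 GB in disk 1; 296 GB remain.
Put 333 GB in disk 2; 167 GB remain.
Put 342 GB in disk 3; 158 GB remain.
Put 91 GB in disk 3; 67 GB remain.
Put 491 GB in disk 4; 9 GB remain.
Put 75 GB in disk 2; 92 GB remain.
Put 494 GB in disk 5; 6 GB remain.
Put 387 GB in disk 6; 113 GB remain.
Put 233 GB in disk 1; 63 GB remain.
Put 464 GB in disk 7; 36 GB remain.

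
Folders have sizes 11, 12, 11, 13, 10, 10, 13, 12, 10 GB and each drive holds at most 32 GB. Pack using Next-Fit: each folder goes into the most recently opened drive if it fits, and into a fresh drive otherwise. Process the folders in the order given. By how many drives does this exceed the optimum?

1

Next-Fit: [11,12] [11,13] [10,10] [13,12] [10] → 5 drives.
Total size 102 GB; any packing needs at least ⌈102/32⌉ = 4 drives.
An optimal packing achieves that bound: [13,13] [12,12] [11,11,10] [10,10] → 4 drives.
Excess: 5 − 4 = 1.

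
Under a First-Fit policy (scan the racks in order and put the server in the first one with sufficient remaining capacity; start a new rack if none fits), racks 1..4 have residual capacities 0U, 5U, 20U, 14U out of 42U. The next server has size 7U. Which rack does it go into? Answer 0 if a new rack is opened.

3

Racks with room: rack 3 (20U), rack 4 (14U).
The first with room is rack 3.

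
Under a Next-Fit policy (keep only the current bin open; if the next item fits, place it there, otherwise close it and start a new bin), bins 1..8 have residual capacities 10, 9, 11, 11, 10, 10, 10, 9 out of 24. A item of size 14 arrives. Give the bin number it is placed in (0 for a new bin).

0

Next-Fit only looks at bin 8, which has 9 free.
14 does not fit, so a new bin is opened.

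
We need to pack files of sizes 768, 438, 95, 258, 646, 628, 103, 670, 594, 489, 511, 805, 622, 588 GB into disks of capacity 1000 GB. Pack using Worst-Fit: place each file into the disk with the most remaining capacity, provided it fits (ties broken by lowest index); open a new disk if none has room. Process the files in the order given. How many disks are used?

10

disk 1: place 768 GB, 232 GB left
disk 2: place 438 GB, 562 GB left
disk 2: place 95 GB, 467 GB left
disk 2: place 258 GB, 209 GB left
disk 3: place 646 GB, 354 GB left
disk 4: place 628 GB, 372 GB left
disk 4: place 103 GB, 269 GB left
disk 5: place 670 GB, 330 GB left
disk 6: place 594 GB, 406 GB left
disk 7: place 489 GB, 511 GB left
disk 7: place 511 GB, 0 GB left
disk 8: place 805 GB, 195 GB left
disk 9: place 622 GB, 378 GB left
disk 10: place 588 GB, 412 GB left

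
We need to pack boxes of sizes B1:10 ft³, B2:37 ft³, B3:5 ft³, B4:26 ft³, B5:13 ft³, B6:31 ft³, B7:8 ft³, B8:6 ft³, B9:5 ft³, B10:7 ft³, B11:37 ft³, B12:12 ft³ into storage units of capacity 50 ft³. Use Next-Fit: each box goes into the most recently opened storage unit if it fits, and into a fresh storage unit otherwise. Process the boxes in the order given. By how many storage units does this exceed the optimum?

Next-Fit: [10,37] [5,26,13] [31,8,6,5] [7,37] [12] → 5 storage units.
Total size 197 ft³; any packing needs at least ⌈197/50⌉ = 4 storage units.
An optimal packing achieves that bound: [37,13] [37,12] [31,10,8] [26,7,6,5,5] → 4 storage units.
Excess: 5 − 4 = 1.

1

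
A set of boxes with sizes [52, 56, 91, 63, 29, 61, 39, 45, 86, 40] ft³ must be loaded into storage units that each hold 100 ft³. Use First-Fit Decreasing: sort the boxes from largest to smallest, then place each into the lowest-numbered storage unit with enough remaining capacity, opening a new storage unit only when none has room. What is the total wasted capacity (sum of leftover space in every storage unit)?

38

Sorted descending: 91, 86, 63, 61, 56, 52, 45, 40, 39, 29.
91 ft³ → storage unit 1 (remaining 9 ft³)
86 ft³ → storage unit 2 (remaining 14 ft³)
63 ft³ → storage unit 3 (remaining 37 ft³)
61 ft³ → storage unit 4 (remaining 39 ft³)
56 ft³ → storage unit 5 (remaining 44 ft³)
52 ft³ → storage unit 6 (remaining 48 ft³)
45 ft³ → storage unit 6 (remaining 3 ft³)
40 ft³ → storage unit 5 (remaining 4 ft³)
39 ft³ → storage unit 4 (remaining 0 ft³)
29 ft³ → storage unit 3 (remaining 8 ft³)
6 storage units × 100 ft³ = 600 ft³; used 562 ft³; unused 38 ft³.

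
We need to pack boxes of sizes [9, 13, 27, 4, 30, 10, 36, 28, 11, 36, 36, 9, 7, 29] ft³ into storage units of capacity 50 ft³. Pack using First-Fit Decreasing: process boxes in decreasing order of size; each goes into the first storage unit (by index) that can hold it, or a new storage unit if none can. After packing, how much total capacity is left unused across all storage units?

65

Sorted descending: 36, 36, 36, 30, 29, 28, 27, 13, 11, 10, 9, 9, 7, 4.
36 ft³ → storage unit 1 (remaining 14 ft³)
36 ft³ → storage unit 2 (remaining 14 ft³)
36 ft³ → storage unit 3 (remaining 14 ft³)
30 ft³ → storage unit 4 (remaining 20 ft³)
29 ft³ → storage unit 5 (remaining 21 ft³)
28 ft³ → storage unit 6 (remaining 22 ft³)
27 ft³ → storage unit 7 (remaining 23 ft³)
13 ft³ → storage unit 1 (remaining 1 ft³)
11 ft³ → storage unit 2 (remaining 3 ft³)
10 ft³ → storage unit 3 (remaining 4 ft³)
9 ft³ → storage unit 4 (remaining 11 ft³)
9 ft³ → storage unit 4 (remaining 2 ft³)
7 ft³ → storage unit 5 (remaining 14 ft³)
4 ft³ → storage unit 3 (remaining 0 ft³)
7 storage units × 50 ft³ = 350 ft³; used 285 ft³; unused 65 ft³.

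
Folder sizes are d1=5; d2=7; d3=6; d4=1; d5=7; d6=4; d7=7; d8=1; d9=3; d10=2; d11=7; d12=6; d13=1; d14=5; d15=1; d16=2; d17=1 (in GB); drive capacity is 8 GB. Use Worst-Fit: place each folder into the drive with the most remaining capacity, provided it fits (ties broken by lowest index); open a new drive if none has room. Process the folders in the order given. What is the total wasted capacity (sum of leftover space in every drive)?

6

drive 1: place d1 (5 GB), 3 GB left
drive 2: place d2 (7 GB), 1 GB left
drive 3: place d3 (6 GB), 2 GB left
drive 1: place d4 (1 GB), 2 GB left
drive 4: place d5 (7 GB), 1 GB left
drive 5: place d6 (4 GB), 4 GB left
drive 6: place d7 (7 GB), 1 GB left
drive 5: place d8 (1 GB), 3 GB left
drive 5: place d9 (3 GB), 0 GB left
drive 1: place d10 (2 GB), 0 GB left
drive 7: place d11 (7 GB), 1 GB left
drive 8: place d12 (6 GB), 2 GB left
drive 3: place d13 (1 GB), 1 GB left
drive 9: place d14 (5 GB), 3 GB left
drive 9: place d15 (1 GB), 2 GB left
drive 8: place d16 (2 GB), 0 GB left
drive 9: place d17 (1 GB), 1 GB left
9 drives × 8 GB = 72 GB; used 66 GB; unused 6 GB.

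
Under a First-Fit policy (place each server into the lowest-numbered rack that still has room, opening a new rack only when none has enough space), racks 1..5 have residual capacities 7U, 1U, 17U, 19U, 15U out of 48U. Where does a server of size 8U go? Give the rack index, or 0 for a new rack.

Racks with room: rack 3 (17U), rack 4 (19U), rack 5 (15U).
The first with room is rack 3.

3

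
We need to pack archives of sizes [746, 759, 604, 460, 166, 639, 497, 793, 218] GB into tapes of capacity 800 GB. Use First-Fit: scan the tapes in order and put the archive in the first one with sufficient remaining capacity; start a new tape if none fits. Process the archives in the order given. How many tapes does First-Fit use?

7

Put 746 GB in tape 1; 54 GB remain.
Put 759 GB in tape 2; 41 GB remain.
Put 604 GB in tape 3; 196 GB remain.
Put 460 GB in tape 4; 340 GB remain.
Put 166 GB in tape 3; 30 GB remain.
Put 639 GB in tape 5; 161 GB remain.
Put 497 GB in tape 6; 303 GB remain.
Put 793 GB in tape 7; 7 GB remain.
Put 218 GB in tape 4; 122 GB remain.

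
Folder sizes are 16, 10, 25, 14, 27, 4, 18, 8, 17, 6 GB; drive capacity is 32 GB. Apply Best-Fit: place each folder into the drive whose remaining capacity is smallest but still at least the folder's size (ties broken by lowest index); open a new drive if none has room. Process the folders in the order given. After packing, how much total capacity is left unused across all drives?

15

drive 1: place 16 GB, 16 GB left
drive 1: place 10 GB, 6 GB left
drive 2: place 25 GB, 7 GB left
drive 3: place 14 GB, 18 GB left
drive 4: place 27 GB, 5 GB left
drive 4: place 4 GB, 1 GB left
drive 3: place 18 GB, 0 GB left
drive 5: place 8 GB, 24 GB left
drive 5: place 17 GB, 7 GB left
drive 1: place 6 GB, 0 GB left
5 drives × 32 GB = 160 GB; used 145 GB; unused 15 GB.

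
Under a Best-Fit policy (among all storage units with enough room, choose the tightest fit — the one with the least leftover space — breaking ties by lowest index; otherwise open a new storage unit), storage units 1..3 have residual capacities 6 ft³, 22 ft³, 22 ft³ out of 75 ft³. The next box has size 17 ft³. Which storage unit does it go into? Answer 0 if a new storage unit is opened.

2

Storage units with room: storage unit 2 (22 ft³), storage unit 3 (22 ft³).
Tightest fit is storage unit 2 with 22 ft³ free.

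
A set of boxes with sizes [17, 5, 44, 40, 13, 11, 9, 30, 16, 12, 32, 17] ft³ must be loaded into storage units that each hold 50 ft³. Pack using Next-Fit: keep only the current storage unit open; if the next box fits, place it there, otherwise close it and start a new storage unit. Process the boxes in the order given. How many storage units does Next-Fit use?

Put 17 ft³ in storage unit 1; 33 ft³ remain.
Put 5 ft³ in storage unit 1; 28 ft³ remain.
Put 44 ft³ in storage unit 2; 6 ft³ remain.
Put 40 ft³ in storage unit 3; 10 ft³ remain.
Put 13 ft³ in storage unit 4; 37 ft³ remain.
Put 11 ft³ in storage unit 4; 26 ft³ remain.
Put 9 ft³ in storage unit 4; 17 ft³ remain.
Put 30 ft³ in storage unit 5; 20 ft³ remain.
Put 16 ft³ in storage unit 5; 4 ft³ remain.
Put 12 ft³ in storage unit 6; 38 ft³ remain.
Put 32 ft³ in storage unit 6; 6 ft³ remain.
Put 17 ft³ in storage unit 7; 33 ft³ remain.

7 storage units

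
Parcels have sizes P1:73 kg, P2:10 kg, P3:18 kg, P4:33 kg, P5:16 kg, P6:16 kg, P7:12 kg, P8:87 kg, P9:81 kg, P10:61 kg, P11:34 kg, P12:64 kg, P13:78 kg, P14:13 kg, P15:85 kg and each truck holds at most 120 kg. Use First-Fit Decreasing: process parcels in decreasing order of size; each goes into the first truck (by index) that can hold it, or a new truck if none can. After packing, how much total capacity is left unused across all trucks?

Sorted descending: 87, 85, 81, 78, 73, 64, 61, 34, 33, 18, 16, 16, 13, 12, 10.
truck 1: place 87 kg, 33 kg left
truck 2: place 85 kg, 35 kg left
truck 3: place 81 kg, 39 kg left
truck 4: place 78 kg, 42 kg left
truck 5: place 73 kg, 47 kg left
truck 6: place 64 kg, 56 kg left
truck 7: place 61 kg, 59 kg left
truck 2: place 34 kg, 1 kg left
truck 1: place 33 kg, 0 kg left
truck 3: place 18 kg, 21 kg left
truck 3: place 16 kg, 5 kg left
truck 4: place 16 kg, 26 kg left
truck 4: place 13 kg, 13 kg left
truck 4: place 12 kg, 1 kg left
truck 5: place 10 kg, 37 kg left
7 trucks × 120 kg = 840 kg; used 681 kg; unused 159 kg.

159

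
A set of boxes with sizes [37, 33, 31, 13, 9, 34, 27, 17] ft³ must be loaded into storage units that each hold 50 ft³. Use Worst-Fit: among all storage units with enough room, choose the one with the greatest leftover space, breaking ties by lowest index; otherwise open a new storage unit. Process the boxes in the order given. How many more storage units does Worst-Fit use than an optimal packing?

Worst-Fit: [37] [33,9] [31,13] [34] [27,17] → 5 storage units.
Total size 201 ft³; any packing needs at least ⌈201/50⌉ = 5 storage units.
So 5 is already optimal.

0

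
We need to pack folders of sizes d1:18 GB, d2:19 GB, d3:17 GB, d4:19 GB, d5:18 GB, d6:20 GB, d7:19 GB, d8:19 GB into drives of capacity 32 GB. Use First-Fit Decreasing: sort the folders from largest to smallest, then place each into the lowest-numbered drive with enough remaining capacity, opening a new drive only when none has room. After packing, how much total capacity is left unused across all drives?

Sorted descending: 20, 19, 19, 19, 19, 18, 18, 17.
Put 20 GB in drive 1; 12 GB remain.
Put 19 GB in drive 2; 13 GB remain.
Put 19 GB in drive 3; 13 GB remain.
Put 19 GB in drive 4; 13 GB remain.
Put 19 GB in drive 5; 13 GB remain.
Put 18 GB in drive 6; 14 GB remain.
Put 18 GB in drive 7; 14 GB remain.
Put 17 GB in drive 8; 15 GB remain.
8 drives × 32 GB = 256 GB; used 149 GB; unused 107 GB.

107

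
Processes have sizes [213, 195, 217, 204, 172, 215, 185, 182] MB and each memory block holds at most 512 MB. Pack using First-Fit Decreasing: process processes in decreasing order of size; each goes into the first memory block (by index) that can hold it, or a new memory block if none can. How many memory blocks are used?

4

Sorted descending: 217, 215, 213, 204, 195, 185, 182, 172.
217 MB → memory block 1 (remaining 295 MB)
215 MB → memory block 1 (remaining 80 MB)
213 MB → memory block 2 (remaining 299 MB)
204 MB → memory block 2 (remaining 95 MB)
195 MB → memory block 3 (remaining 317 MB)
185 MB → memory block 3 (remaining 132 MB)
182 MB → memory block 4 (remaining 330 MB)
172 MB → memory block 4 (remaining 158 MB)
Final memory blocks: [217,215] [213,204] [195,185] [182,172].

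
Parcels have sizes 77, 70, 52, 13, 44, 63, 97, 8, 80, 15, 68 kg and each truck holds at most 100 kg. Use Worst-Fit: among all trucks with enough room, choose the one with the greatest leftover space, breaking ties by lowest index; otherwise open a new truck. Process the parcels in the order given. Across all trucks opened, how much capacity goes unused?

Put 77 kg in truck 1; 23 kg remain.
Put 70 kg in truck 2; 30 kg remain.
Put 52 kg in truck 3; 48 kg remain.
Put 13 kg in truck 3; 35 kg remain.
Put 44 kg in truck 4; 56 kg remain.
Put 63 kg in truck 5; 37 kg remain.
Put 97 kg in truck 6; 3 kg remain.
Put 8 kg in truck 4; 48 kg remain.
Put 80 kg in truck 7; 20 kg remain.
Put 15 kg in truck 4; 33 kg remain.
Put 68 kg in truck 8; 32 kg remain.
8 trucks × 100 kg = 800 kg; used 587 kg; unused 213 kg.

213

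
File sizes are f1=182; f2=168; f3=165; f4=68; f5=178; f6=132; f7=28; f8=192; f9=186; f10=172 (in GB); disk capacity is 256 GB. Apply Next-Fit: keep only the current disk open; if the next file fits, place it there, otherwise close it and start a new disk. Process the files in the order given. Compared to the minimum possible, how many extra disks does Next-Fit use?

0

Next-Fit: [182] [168] [165,68] [178] [132,28] [192] [186] [172] → 8 disks.
8 files exceed 128 GB (half the capacity), and no two of those can share a disk, so at least 8 disks are needed.
So 8 is already optimal.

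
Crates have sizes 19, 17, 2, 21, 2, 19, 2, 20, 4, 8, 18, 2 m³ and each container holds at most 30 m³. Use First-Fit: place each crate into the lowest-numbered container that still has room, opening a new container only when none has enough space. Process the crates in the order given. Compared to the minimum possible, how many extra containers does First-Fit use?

First-Fit: [19,2,2,2,4] [17,8,2] [21] [19] [20] [18] → 6 containers.
6 crates exceed 15 m³ (half the capacity), and no two of those can share a container, so at least 6 containers are needed.
So 6 is already optimal.

0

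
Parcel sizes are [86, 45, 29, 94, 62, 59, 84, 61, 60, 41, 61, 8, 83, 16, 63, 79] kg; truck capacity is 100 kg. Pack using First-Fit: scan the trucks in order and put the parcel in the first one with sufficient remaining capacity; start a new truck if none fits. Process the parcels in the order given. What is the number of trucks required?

12

86 kg → truck 1 (remaining 14 kg)
45 kg → truck 2 (remaining 55 kg)
29 kg → truck 2 (remaining 26 kg)
94 kg → truck 3 (remaining 6 kg)
62 kg → truck 4 (remaining 38 kg)
59 kg → truck 5 (remaining 41 kg)
84 kg → truck 6 (remaining 16 kg)
61 kg → truck 7 (remaining 39 kg)
60 kg → truck 8 (remaining 40 kg)
41 kg → truck 5 (remaining 0 kg)
61 kg → truck 9 (remaining 39 kg)
8 kg → truck 1 (remaining 6 kg)
83 kg → truck 10 (remaining 17 kg)
16 kg → truck 2 (remaining 10 kg)
63 kg → truck 11 (remaining 37 kg)
79 kg → truck 12 (remaining 21 kg)
Final trucks: [86,8] [45,29,16] [94] [62] [59,41] [84] [61] [60] [61] [83] [63] [79].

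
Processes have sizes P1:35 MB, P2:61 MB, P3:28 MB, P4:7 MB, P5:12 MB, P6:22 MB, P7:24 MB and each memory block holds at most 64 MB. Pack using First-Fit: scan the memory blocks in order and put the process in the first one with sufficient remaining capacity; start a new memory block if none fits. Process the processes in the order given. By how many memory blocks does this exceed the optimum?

1

First-Fit: [35,28] [61] [7,12,22] [24] → 4 memory blocks.
Total size 189 MB; any packing needs at least ⌈189/64⌉ = 3 memory blocks.
An optimal packing achieves that bound: [61] [35,22,7] [28,24,12] → 3 memory blocks.
Excess: 4 − 3 = 1.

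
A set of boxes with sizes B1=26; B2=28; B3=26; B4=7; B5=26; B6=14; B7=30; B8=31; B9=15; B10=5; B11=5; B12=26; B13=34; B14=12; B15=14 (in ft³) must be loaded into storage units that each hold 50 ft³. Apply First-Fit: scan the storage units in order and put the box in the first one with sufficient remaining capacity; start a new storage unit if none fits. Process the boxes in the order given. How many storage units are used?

8

storage unit 1: place B1 (26 ft³), 24 ft³ left
storage unit 2: place B2 (28 ft³), 22 ft³ left
storage unit 3: place B3 (26 ft³), 24 ft³ left
storage unit 1: place B4 (7 ft³), 17 ft³ left
storage unit 4: place B5 (26 ft³), 24 ft³ left
storage unit 1: place B6 (14 ft³), 3 ft³ left
storage unit 5: place B7 (30 ft³), 20 ft³ left
storage unit 6: place B8 (31 ft³), 19 ft³ left
storage unit 2: place B9 (15 ft³), 7 ft³ left
storage unit 2: place B10 (5 ft³), 2 ft³ left
storage unit 3: place B11 (5 ft³), 19 ft³ left
storage unit 7: place B12 (26 ft³), 24 ft³ left
storage unit 8: place B13 (34 ft³), 16 ft³ left
storage unit 3: place B14 (12 ft³), 7 ft³ left
storage unit 4: place B15 (14 ft³), 10 ft³ left
Final storage units: [26,7,14] [28,15,5] [26,5,12] [26,14] [30] [31] [26] [34].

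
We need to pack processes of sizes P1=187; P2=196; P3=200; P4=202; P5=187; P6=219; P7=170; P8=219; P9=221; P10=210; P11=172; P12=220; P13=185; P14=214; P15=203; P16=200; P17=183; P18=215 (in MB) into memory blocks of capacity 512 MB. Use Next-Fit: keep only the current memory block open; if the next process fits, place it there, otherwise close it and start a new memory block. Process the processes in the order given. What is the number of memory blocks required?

9 memory blocks

memory block 1: place P1 (187 MB), 325 MB left
memory block 1: place P2 (196 MB), 129 MB left
memory block 2: place P3 (200 MB), 312 MB left
memory block 2: place P4 (202 MB), 110 MB left
memory block 3: place P5 (187 MB), 325 MB left
memory block 3: place P6 (219 MB), 106 MB left
memory block 4: place P7 (170 MB), 342 MB left
memory block 4: place P8 (219 MB), 123 MB left
memory block 5: place P9 (221 MB), 291 MB left
memory block 5: place P10 (210 MB), 81 MB left
memory block 6: place P11 (172 MB), 340 MB left
memory block 6: place P12 (220 MB), 120 MB left
memory block 7: place P13 (185 MB), 327 MB left
memory block 7: place P14 (214 MB), 113 MB left
memory block 8: place P15 (203 MB), 309 MB left
memory block 8: place P16 (200 MB), 109 MB left
memory block 9: place P17 (183 MB), 329 MB left
memory block 9: place P18 (215 MB), 114 MB left
Final memory blocks: [187,196] [200,202] [187,219] [170,219] [221,210] [172,220] [185,214] [203,200] [183,215].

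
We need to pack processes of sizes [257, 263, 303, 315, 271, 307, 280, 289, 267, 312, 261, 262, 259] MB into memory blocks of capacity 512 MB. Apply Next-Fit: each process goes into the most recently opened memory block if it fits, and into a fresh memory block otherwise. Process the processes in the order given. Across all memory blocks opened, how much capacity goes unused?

Put 257 MB in memory block 1; 255 MB remain.
Put 263 MB in memory block 2; 249 MB remain.
Put 303 MB in memory block 3; 209 MB remain.
Put 315 MB in memory block 4; 197 MB remain.
Put 271 MB in memory block 5; 241 MB remain.
Put 307 MB in memory block 6; 205 MB remain.
Put 280 MB in memory block 7; 232 MB remain.
Put 289 MB in memory block 8; 223 MB remain.
Put 267 MB in memory block 9; 245 MB remain.
Put 312 MB in memory block 10; 200 MB remain.
Put 261 MB in memory block 11; 251 MB remain.
Put 262 MB in memory block 12; 250 MB remain.
Put 259 MB in memory block 13; 253 MB remain.
13 memory blocks × 512 MB = 6656 MB; used 3646 MB; unused 3010 MB.

3010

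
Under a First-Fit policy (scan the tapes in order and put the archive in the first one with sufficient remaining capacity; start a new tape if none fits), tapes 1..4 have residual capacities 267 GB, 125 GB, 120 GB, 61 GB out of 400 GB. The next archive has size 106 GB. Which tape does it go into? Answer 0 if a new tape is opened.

1

Tapes with room: tape 1 (267 GB), tape 2 (125 GB), tape 3 (120 GB).
The first with room is tape 1.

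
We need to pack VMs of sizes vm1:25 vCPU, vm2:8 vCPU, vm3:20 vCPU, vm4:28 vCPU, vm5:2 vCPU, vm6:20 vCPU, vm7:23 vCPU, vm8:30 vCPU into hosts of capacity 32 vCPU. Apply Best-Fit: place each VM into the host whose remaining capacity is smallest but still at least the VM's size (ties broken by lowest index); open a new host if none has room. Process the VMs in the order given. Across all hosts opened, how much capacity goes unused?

36

Put vm1 (25 vCPU) in host 1; 7 vCPU remain.
Put vm2 (8 vCPU) in host 2; 24 vCPU remain.
Put vm3 (20 vCPU) in host 2; 4 vCPU remain.
Put vm4 (28 vCPU) in host 3; 4 vCPU remain.
Put vm5 (2 vCPU) in host 2; 2 vCPU remain.
Put vm6 (20 vCPU) in host 4; 12 vCPU remain.
Put vm7 (23 vCPU) in host 5; 9 vCPU remain.
Put vm8 (30 vCPU) in host 6; 2 vCPU remain.
6 hosts × 32 vCPU = 192 vCPU; used 156 vCPU; unused 36 vCPU.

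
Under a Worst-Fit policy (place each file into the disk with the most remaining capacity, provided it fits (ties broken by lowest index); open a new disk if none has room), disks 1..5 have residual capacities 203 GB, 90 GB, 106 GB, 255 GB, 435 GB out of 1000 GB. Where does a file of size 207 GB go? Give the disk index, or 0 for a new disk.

5

Disks with room: disk 4 (255 GB), disk 5 (435 GB).
Most room is disk 5 with 435 GB free.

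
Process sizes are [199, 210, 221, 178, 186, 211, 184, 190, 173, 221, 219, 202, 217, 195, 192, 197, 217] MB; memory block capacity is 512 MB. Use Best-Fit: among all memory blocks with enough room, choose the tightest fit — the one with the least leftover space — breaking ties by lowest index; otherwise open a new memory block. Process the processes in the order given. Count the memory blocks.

9

Put 199 MB in memory block 1; 313 MB remain.
Put 210 MB in memory block 1; 103 MB remain.
Put 221 MB in memory block 2; 291 MB remain.
Put 178 MB in memory block 2; 113 MB remain.
Put 186 MB in memory block 3; 326 MB remain.
Put 211 MB in memory block 3; 115 MB remain.
Put 184 MB in memory block 4; 328 MB remain.
Put 190 MB in memory block 4; 138 MB remain.
Put 173 MB in memory block 5; 339 MB remain.
Put 221 MB in memory block 5; 118 MB remain.
Put 219 MB in memory block 6; 293 MB remain.
Put 202 MB in memory block 6; 91 MB remain.
Put 217 MB in memory block 7; 295 MB remain.
Put 195 MB in memory block 7; 100 MB remain.
Put 192 MB in memory block 8; 320 MB remain.
Put 197 MB in memory block 8; 123 MB remain.
Put 217 MB in memory block 9; 295 MB remain.
Final memory blocks: [199,210] [221,178] [186,211] [184,190] [173,221] [219,202] [217,195] [192,197] [217].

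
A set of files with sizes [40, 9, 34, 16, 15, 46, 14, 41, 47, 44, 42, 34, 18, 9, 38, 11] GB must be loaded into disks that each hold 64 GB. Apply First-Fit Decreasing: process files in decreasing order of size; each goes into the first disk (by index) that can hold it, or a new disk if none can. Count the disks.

Sorted descending: 47, 46, 44, 42, 41, 40, 38, 34, 34, 18, 16, 15, 14, 11, 9, 9.
47 GB → disk 1 (remaining 17 GB)
46 GB → disk 2 (remaining 18 GB)
44 GB → disk 3 (remaining 20 GB)
42 GB → disk 4 (remaining 22 GB)
41 GB → disk 5 (remaining 23 GB)
40 GB → disk 6 (remaining 24 GB)
38 GB → disk 7 (remaining 26 GB)
34 GB → disk 8 (remaining 30 GB)
34 GB → disk 9 (remaining 30 GB)
18 GB → disk 2 (remaining 0 GB)
16 GB → disk 1 (remaining 1 GB)
15 GB → disk 3 (remaining 5 GB)
14 GB → disk 4 (remaining 8 GB)
11 GB → disk 5 (remaining 12 GB)
9 GB → disk 5 (remaining 3 GB)
9 GB → disk 6 (remaining 15 GB)

9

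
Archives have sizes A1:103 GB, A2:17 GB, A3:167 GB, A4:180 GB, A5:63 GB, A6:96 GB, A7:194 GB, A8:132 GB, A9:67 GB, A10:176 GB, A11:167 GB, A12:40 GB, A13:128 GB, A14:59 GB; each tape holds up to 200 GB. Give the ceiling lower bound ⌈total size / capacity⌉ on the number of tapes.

8 tapes

Total size = 103 + 17 + 167 + 180 + 63 + 96 + 194 + 132 + 67 + 176 + 167 + 40 + 128 + 59 = 1589 GB.
⌈1589 / 200⌉ = 8.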